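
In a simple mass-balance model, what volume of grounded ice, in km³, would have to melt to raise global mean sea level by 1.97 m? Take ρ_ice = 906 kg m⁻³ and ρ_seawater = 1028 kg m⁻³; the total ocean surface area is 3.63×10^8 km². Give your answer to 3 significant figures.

Required water volume = Δh × A = 1.97 m × 3.63×10^14 m² = 7.151×10^14 m³ = 7.151×10^5 km³.
Ice volume = water volume × ρ_w/ρ_ice = 7.151×10^5 × 1028/906 = 8.11×10^5 km³.

≈ 8.11×10^5 km³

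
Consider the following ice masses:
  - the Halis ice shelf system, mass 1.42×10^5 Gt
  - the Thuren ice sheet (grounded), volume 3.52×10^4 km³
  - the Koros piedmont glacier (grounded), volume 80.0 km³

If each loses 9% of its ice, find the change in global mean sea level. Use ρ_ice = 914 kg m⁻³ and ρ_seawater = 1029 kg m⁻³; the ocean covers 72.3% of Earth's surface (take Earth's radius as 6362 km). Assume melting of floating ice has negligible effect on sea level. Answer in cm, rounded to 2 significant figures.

≈ 0.77 cm

The Halis ice shelf system is floating and already displaces its own weight of water, so its melt adds essentially nothing to sea level.
Thuren: 0.09 × 3.52×10^4 km³ × (914/1029) = 2814 km³ of water.
Koros: 0.09 × 80.0 km³ × (914/1029) = 6.395 km³ of water.
Total added water ≈ 2.820×10^12 m³ over 3.68×10^14 m² → Δh = 7.67×10^-3 m = 0.77 cm.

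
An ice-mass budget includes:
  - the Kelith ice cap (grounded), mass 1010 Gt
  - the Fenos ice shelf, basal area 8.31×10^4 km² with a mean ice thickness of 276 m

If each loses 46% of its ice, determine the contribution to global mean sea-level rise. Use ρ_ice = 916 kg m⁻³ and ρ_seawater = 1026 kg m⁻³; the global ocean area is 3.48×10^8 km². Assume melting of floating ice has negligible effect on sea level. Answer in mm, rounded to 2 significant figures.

≈ 1.3 mm

Kelith: 0.46 × 1010 Gt = 4.646×10^14 kg; dividing by ρ_w = 1026 kg m⁻³ gives 4.528×10^11 m³ of water.
The Fenos ice shelf is floating and already displaces its own weight of water, so its melt adds essentially nothing to sea level.
Total added water ≈ 4.528×10^11 m³ over 3.48×10^14 m² → Δh = 1.30×10^-3 m = 1.3 mm.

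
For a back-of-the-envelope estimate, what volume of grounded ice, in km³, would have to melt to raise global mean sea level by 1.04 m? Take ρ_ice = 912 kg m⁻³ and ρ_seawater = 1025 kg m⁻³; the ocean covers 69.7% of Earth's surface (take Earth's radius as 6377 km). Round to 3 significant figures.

Required water volume = Δh × A = 1.04 m × 3.56×10^14 m² = 3.704×10^14 m³ = 3.704×10^5 km³.
Ice volume = water volume × ρ_w/ρ_ice = 3.704×10^5 × 1025/912 = 4.16×10^5 km³.

≈ 4.16×10^5 km³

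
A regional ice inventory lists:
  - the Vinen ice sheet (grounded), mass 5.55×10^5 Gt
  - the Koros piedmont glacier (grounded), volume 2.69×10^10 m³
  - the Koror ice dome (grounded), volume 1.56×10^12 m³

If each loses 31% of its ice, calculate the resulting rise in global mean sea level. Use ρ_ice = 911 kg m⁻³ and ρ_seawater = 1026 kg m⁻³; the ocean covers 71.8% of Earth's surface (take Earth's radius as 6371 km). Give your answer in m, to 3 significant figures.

Vinen: 0.31 × 5.55×10^5 Gt = 1.720×10^17 kg; dividing by ρ_w = 1026 kg m⁻³ gives 1.677×10^14 m³ of water.
Koros: 0.31 × 2.69×10^10 m³ × (911/1026) = 7.404×10^9 m³ of water.
Koror: 0.31 × 1.56×10^12 m³ × (911/1026) = 4.294×10^11 m³ of water.
Total added water ≈ 1.681×10^14 m³ over 3.66×10^14 m² → Δh = 0.459 m.

≈ 0.459 m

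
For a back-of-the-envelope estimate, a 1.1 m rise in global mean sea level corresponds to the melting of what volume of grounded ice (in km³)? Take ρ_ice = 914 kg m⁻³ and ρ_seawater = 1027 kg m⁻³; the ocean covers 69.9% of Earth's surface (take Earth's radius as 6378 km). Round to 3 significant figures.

≈ 4.42×10^5 km³

Required water volume = Δh × A = 1.1 m × 3.57×10^14 m² = 3.931×10^14 m³ = 3.931×10^5 km³.
Ice volume = water volume × ρ_w/ρ_ice = 3.931×10^5 × 1027/914 = 4.42×10^5 km³.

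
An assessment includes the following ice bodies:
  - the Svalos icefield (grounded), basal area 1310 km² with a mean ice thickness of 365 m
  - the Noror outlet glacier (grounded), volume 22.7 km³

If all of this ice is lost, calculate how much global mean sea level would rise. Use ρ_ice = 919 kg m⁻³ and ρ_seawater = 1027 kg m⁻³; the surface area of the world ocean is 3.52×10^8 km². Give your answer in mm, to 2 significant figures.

≈ 1.3 mm

Svalos: ice volume = 1310 km² × 365 m = 478.1 km³; 478.1 × (919/1027) = 427.9 km³ of water.
Noror: 22.7 km³ × (919/1027) = 20.31 km³ of water.
Total added water ≈ 4.482×10^11 m³ over 3.52×10^14 m² → Δh = 1.27×10^-3 m = 1.3 mm.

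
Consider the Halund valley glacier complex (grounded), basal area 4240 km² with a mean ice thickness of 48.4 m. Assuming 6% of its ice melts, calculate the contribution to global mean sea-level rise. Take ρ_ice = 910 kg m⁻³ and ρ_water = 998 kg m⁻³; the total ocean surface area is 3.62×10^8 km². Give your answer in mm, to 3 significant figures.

≈ 0.0310 mm

Halund: ice volume = 4240 km² × 48.4 m = 205.2 km³; 0.06 × 205.2 × (910/998) = 11.23 km³ of water.
Spread over 3.62×10^14 m² of ocean, Δh = 1.123×10^10 / 3.62×10^14 = 3.10×10^-5 m = 0.0310 mm.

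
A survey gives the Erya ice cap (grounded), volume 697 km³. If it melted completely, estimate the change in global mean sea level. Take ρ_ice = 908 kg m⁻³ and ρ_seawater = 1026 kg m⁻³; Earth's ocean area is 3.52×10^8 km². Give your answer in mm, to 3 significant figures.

Erya: 697 km³ × (908/1026) = 616.8 km³ of water.
Spread over 3.52×10^14 m² of ocean, Δh = 6.168×10^11 / 3.52×10^14 = 1.75×10^-3 m = 1.75 mm.

≈ 1.75 mm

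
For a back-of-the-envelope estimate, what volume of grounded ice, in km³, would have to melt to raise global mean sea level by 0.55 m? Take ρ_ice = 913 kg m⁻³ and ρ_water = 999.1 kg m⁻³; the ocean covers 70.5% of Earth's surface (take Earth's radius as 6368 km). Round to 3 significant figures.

Required water volume = Δh × A = 0.55 m × 3.59×10^14 m² = 1.976×10^14 m³ = 1.976×10^5 km³.
Ice volume = water volume × ρ_w/ρ_ice = 1.976×10^5 × 999.1/913 = 2.16×10^5 km³.

≈ 2.16×10^5 km³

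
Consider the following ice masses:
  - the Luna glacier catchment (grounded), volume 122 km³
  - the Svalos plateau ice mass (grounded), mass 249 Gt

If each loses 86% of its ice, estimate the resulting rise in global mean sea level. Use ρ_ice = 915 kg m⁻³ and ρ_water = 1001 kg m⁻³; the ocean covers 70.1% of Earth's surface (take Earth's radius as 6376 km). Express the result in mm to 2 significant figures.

Luna: 0.86 × 122 km³ × (915/1001) = 95.91 km³ of water.
Svalos: 0.86 × 249 Gt = 2.141×10^14 kg; dividing by ρ_w = 1001 kg m⁻³ gives 2.139×10^11 m³ of water.
Total added water ≈ 3.098×10^11 m³ over 3.58×10^14 m² → Δh = 8.65×10^-4 m = 0.87 mm.

≈ 0.87 mm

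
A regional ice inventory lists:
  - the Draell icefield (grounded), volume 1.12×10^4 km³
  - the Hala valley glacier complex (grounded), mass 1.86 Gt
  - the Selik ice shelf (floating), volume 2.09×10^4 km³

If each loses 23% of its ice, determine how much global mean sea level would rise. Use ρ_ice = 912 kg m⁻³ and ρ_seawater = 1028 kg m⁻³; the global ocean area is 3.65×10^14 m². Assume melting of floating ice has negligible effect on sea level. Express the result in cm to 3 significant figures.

Draell: 0.23 × 1.12×10^4 km³ × (912/1028) = 2285 km³ of water.
Hala: 0.23 × 1.86 Gt = 4.278×10^11 kg; dividing by ρ_w = 1028 kg m⁻³ gives 4.161×10^8 m³ of water.
The Selik ice shelf is floating and already displaces its own weight of water, so its melt adds essentially nothing to sea level.
Total added water ≈ 2.286×10^12 m³ over 3.65×10^14 m² → Δh = 6.26×10^-3 m = 0.626 cm.

≈ 0.626 cm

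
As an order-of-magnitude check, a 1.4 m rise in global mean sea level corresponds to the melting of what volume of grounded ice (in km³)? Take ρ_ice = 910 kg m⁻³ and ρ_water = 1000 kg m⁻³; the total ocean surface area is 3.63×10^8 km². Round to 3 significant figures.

≈ 5.58×10^5 km³

Required water volume = Δh × A = 1.4 m × 3.63×10^14 m² = 5.082×10^14 m³ = 5.082×10^5 km³.
Ice volume = water volume × ρ_w/ρ_ice = 5.082×10^5 × 1000/910 = 5.58×10^5 km³.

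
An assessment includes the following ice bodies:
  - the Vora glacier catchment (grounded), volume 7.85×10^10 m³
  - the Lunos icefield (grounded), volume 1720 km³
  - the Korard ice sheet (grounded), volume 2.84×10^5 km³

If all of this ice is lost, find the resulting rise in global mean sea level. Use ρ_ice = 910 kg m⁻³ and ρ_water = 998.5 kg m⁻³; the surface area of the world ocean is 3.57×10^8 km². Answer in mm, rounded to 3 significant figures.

≈ 730 mm

Vora: 7.85×10^10 m³ × (910/998.5) = 7.154×10^10 m³ of water.
Lunos: 1720 km³ × (910/998.5) = 1568 km³ of water.
Korard: 2.84×10^5 km³ × (910/998.5) = 2.588×10^5 km³ of water.
Total added water ≈ 2.605×10^14 m³ over 3.57×10^14 m² → Δh = 0.730 m = 730 mm.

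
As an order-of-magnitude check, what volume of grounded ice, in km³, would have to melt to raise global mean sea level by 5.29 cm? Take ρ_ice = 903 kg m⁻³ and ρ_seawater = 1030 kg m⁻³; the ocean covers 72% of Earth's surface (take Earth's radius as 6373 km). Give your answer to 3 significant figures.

≈ 2.22×10^4 km³

Required water volume = Δh × A = 0.0529 m × 3.67×10^14 m² = 1.944×10^13 m³ = 1.944×10^4 km³.
Ice volume = water volume × ρ_w/ρ_ice = 1.944×10^4 × 1030/903 = 2.22×10^4 km³.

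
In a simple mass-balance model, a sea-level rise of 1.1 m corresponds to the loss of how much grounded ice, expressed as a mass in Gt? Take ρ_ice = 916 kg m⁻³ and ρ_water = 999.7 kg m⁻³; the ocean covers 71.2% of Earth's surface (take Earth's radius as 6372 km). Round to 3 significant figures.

≈ 3.99×10^5 Gt

Required water volume = Δh × A = 1.1 m × 3.63×10^14 m² = 3.996×10^14 m³.
ρ_w = 999.7 kg m⁻³, so the mass of water = 3.996×10^14 m³ × 999.7 kg m⁻³ = 3.995×10^17 kg = 3.99×10^5 Gt (and the same mass of ice, by conservation).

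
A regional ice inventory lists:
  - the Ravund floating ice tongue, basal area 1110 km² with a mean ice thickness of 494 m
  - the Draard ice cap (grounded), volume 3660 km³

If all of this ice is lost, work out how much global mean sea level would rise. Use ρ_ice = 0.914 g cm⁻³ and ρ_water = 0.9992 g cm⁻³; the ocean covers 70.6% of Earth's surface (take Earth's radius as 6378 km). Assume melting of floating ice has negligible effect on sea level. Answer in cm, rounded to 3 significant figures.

≈ 0.928 cm

The Ravund floating ice tongue is floating and already displaces its own weight of water, so its melt adds essentially nothing to sea level.
Draard: 3660 km³ × (914/999.2) = 3348 km³ of water.
Total added water ≈ 3.348×10^12 m³ over 3.61×10^14 m² → Δh = 9.28×10^-3 m = 0.928 cm.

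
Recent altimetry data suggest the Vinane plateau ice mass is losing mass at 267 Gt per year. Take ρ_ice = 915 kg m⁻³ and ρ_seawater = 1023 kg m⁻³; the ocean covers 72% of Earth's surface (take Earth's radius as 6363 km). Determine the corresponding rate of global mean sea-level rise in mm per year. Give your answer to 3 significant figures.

ρ_w = 1023 kg m⁻³. Annual water volume added = 267 Gt / ρ_w = 2.670×10^14 kg / 1023 kg m⁻³ = 2.610×10^11 m³.
Δh per year = 2.610×10^11 / 3.66×10^14 = 7.12×10^-4 m = 0.712 mm.

≈ 0.712 mm/yr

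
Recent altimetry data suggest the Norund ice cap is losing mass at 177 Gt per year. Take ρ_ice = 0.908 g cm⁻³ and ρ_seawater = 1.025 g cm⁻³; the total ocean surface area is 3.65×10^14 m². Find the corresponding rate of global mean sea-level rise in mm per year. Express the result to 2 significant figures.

≈ 0.47 mm/yr

ρ_w = 1.025 g cm⁻³ = 1025 kg m⁻³. Annual water volume added = 177 Gt / ρ_w = 1.770×10^14 kg / 1025 kg m⁻³ = 1.727×10^11 m³.
Δh per year = 1.727×10^11 / 3.65×10^14 = 4.73×10^-4 m = 0.47 mm.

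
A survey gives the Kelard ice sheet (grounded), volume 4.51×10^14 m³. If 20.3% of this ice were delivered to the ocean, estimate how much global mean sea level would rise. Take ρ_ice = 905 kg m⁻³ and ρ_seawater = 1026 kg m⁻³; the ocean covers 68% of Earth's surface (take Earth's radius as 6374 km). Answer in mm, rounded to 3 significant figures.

≈ 233 mm

Kelard: 0.203 × 4.51×10^14 m³ × (905/1026) = 8.076×10^13 m³ of water.
Spread over 3.47×10^14 m² of ocean, Δh = 8.076×10^13 / 3.47×10^14 = 0.233 m = 233 mm.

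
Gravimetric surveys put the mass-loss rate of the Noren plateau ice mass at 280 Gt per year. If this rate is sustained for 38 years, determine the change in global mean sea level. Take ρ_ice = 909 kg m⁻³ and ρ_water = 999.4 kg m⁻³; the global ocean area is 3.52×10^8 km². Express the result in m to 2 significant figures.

Total mass lost = 280 Gt/yr × 38 yr = 1.064×10^4 Gt = 1.064×10^16 kg.
ρ_w = 999.4 kg m⁻³, so water volume = 1.064×10^16 / 999.4 = 1.065×10^13 m³.
Δh = 1.065×10^13 / 3.52×10^14 = 0.0302 m.

≈ 0.030 m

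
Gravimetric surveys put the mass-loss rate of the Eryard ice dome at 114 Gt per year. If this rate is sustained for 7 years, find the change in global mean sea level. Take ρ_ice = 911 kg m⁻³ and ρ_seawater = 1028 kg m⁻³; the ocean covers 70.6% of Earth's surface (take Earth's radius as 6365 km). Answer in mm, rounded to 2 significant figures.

Total mass lost = 114 Gt/yr × 7 yr = 798.0 Gt = 7.980×10^14 kg.
ρ_w = 1028 kg m⁻³, so water volume = 7.980×10^14 / 1028 = 7.763×10^11 m³.
Δh = 7.763×10^11 / 3.59×10^14 = 2.16×10^-3 m = 2.2 mm.

≈ 2.2 mm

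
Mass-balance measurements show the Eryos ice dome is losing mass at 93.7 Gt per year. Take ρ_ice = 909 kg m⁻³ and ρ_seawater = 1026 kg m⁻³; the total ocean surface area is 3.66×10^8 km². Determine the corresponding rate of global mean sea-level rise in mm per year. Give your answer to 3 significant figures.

ρ_w = 1026 kg m⁻³. Annual water volume added = 93.7 Gt / ρ_w = 9.370×10^13 kg / 1026 kg m⁻³ = 9.133×10^10 m³.
Δh per year = 9.133×10^10 / 3.66×10^14 = 2.50×10^-4 m = 0.250 mm.

≈ 0.250 mm/yr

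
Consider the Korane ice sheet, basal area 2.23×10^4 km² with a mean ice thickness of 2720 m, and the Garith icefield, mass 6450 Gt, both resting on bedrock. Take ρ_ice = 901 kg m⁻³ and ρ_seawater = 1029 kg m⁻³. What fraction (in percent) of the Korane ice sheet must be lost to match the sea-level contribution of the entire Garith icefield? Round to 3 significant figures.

≈ 11.8 %

Equal sea-level rise means equal mass of meltwater, i.e. equal mass of ice lost.
Ice mass of Garith: 6.450×10^15 kg; ice mass of Korane: 5.465×10^16 kg.
Fraction required = 6.450×10^15 / 5.465×10^16 = 0.118 → 11.8 %.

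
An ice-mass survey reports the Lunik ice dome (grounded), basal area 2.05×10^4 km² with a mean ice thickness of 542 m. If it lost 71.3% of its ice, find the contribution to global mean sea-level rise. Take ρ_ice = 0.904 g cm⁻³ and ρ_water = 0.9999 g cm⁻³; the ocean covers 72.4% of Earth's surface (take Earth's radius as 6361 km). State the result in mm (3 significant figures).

≈ 19.5 mm

Lunik: ice volume = 2.05×10^4 km² × 542 m = 1.111×10^4 km³; 0.713 × 1.111×10^4 × (904/999.9) = 7162 km³ of water.
Spread over 3.68×10^14 m² of ocean, Δh = 7.162×10^12 / 3.68×10^14 = 0.0195 m = 19.5 mm.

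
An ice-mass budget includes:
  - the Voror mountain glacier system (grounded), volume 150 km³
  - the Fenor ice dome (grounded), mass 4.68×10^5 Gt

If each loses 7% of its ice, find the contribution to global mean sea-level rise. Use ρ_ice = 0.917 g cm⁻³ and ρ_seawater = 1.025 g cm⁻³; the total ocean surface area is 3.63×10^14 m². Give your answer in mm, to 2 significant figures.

Voror: 0.07 × 150 km³ × (917/1025) = 9.394 km³ of water.
Fenor: 0.07 × 4.68×10^5 Gt = 3.276×10^16 kg; dividing by ρ_w = 1.025 g cm⁻³ = 1025 kg m⁻³ gives 3.196×10^13 m³ of water.
Total added water ≈ 3.197×10^13 m³ over 3.63×10^14 m² → Δh = 0.0881 m = 88 mm.

≈ 88 mm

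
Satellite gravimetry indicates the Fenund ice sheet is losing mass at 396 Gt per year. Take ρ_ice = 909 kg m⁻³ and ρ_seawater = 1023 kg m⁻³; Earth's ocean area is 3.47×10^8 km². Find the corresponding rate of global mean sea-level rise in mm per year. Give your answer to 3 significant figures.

ρ_w = 1023 kg m⁻³. Annual water volume added = 396 Gt / ρ_w = 3.960×10^14 kg / 1023 kg m⁻³ = 3.871×10^11 m³.
Δh per year = 3.871×10^11 / 3.47×10^14 = 1.12×10^-3 m = 1.12 mm.

≈ 1.12 mm/yr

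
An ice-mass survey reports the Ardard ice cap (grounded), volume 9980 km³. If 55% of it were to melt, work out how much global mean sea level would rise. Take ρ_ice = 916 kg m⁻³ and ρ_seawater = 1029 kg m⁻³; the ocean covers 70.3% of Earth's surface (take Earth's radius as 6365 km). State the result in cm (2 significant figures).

≈ 1.4 cm

Ardard: 0.55 × 9980 km³ × (916/1029) = 4886 km³ of water.
Spread over 3.58×10^14 m² of ocean, Δh = 4.886×10^12 / 3.58×10^14 = 0.0137 m = 1.4 cm.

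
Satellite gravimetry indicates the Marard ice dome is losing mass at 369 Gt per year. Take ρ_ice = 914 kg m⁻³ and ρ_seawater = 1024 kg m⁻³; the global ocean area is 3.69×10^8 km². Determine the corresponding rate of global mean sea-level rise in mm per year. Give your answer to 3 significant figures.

≈ 0.977 mm/yr

ρ_w = 1024 kg m⁻³. Annual water volume added = 369 Gt / ρ_w = 3.690×10^14 kg / 1024 kg m⁻³ = 3.604×10^11 m³.
Δh per year = 3.604×10^11 / 3.69×10^14 = 9.77×10^-4 m = 0.977 mm.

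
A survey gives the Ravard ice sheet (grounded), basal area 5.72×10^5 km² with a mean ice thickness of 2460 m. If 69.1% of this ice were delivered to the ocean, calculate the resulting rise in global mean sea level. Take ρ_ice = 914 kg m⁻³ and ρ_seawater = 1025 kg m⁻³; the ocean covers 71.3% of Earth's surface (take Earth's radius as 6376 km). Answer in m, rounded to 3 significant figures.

≈ 2.38 m

Ravard: ice volume = 5.72×10^5 km² × 2460 m = 1.407×10^6 km³; 0.691 × 1.407×10^6 × (914/1025) = 8.670×10^5 km³ of water.
Spread over 3.64×10^14 m² of ocean, Δh = 8.670×10^14 / 3.64×10^14 = 2.38 m.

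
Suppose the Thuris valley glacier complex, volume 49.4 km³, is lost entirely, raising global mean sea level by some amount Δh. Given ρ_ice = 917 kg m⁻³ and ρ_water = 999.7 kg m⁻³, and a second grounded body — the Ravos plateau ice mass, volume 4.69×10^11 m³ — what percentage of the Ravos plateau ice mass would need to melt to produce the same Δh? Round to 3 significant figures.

Equal sea-level rise means equal mass of meltwater, i.e. equal mass of ice lost.
Ice mass of Thuris: 4.530×10^13 kg; ice mass of Ravos: 4.301×10^14 kg.
Fraction required = 4.530×10^13 / 4.301×10^14 = 0.105 → 10.5 %.

≈ 10.5 %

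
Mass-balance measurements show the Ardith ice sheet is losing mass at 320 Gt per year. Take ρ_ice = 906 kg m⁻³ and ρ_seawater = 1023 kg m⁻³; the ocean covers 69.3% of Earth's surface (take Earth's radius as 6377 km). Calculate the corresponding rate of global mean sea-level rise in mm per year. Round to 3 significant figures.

ρ_w = 1023 kg m⁻³. Annual water volume added = 320 Gt / ρ_w = 3.200×10^14 kg / 1023 kg m⁻³ = 3.128×10^11 m³.
Δh per year = 3.128×10^11 / 3.54×10^14 = 8.83×10^-4 m = 0.883 mm.

≈ 0.883 mm/yr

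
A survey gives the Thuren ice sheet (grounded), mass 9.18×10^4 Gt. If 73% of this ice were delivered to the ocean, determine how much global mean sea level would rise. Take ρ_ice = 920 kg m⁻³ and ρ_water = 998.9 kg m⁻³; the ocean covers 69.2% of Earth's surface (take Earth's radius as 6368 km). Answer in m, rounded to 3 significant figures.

≈ 0.190 m

Thuren: 0.73 × 9.18×10^4 Gt = 6.701×10^16 kg; dividing by ρ_w = 998.9 kg m⁻³ gives 6.709×10^13 m³ of water.
Spread over 3.53×10^14 m² of ocean, Δh = 6.709×10^13 / 3.53×10^14 = 0.190 m.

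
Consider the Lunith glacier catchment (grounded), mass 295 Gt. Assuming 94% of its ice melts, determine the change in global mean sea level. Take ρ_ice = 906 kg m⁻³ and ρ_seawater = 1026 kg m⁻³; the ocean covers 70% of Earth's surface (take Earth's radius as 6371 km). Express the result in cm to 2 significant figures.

Lunith: 0.94 × 295 Gt = 2.773×10^14 kg; dividing by ρ_w = 1026 kg m⁻³ gives 2.703×10^11 m³ of water.
Spread over 3.57×10^14 m² of ocean, Δh = 2.703×10^11 / 3.57×10^14 = 7.57×10^-4 m = 0.076 cm.

≈ 0.076 cm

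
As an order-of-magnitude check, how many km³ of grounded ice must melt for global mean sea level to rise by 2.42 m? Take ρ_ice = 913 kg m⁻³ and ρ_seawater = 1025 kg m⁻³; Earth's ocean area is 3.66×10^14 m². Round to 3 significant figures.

Required water volume = Δh × A = 2.42 m × 3.66×10^14 m² = 8.857×10^14 m³ = 8.857×10^5 km³.
Ice volume = water volume × ρ_w/ρ_ice = 8.857×10^5 × 1025/913 = 9.94×10^5 km³.

≈ 9.94×10^5 km³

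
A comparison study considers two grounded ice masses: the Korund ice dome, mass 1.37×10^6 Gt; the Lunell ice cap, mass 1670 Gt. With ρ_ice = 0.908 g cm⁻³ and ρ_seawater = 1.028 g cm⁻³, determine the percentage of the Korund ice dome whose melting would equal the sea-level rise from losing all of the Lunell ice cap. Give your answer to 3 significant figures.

≈ 0.122 %

Equal sea-level rise means equal mass of meltwater, i.e. equal mass of ice lost.
Ice mass of Lunell: 1.670×10^15 kg; ice mass of Korund: 1.370×10^18 kg.
Fraction required = 1.670×10^15 / 1.370×10^18 = 1.22×10^-3 → 0.122 %.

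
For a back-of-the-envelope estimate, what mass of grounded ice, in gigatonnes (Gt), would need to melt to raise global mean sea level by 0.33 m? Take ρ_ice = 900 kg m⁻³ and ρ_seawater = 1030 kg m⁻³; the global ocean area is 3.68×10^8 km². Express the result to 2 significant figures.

≈ 1.3×10^5 Gt

Required water volume = Δh × A = 0.33 m × 3.68×10^14 m² = 1.214×10^14 m³.
ρ_w = 1030 kg m⁻³, so the mass of water = 1.214×10^14 m³ × 1030 kg m⁻³ = 1.251×10^17 kg = 1.3×10^5 Gt (and the same mass of ice, by conservation).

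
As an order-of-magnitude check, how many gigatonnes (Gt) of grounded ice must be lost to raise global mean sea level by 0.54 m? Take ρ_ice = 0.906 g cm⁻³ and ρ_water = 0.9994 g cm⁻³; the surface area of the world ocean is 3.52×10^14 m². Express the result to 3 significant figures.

≈ 1.90×10^5 Gt

Required water volume = Δh × A = 0.54 m × 3.52×10^14 m² = 1.901×10^14 m³.
ρ_w = 0.9994 g cm⁻³ = 999.4 kg m⁻³, so the mass of water = 1.901×10^14 m³ × 999.4 kg m⁻³ = 1.900×10^17 kg = 1.90×10^5 Gt (and the same mass of ice, by conservation).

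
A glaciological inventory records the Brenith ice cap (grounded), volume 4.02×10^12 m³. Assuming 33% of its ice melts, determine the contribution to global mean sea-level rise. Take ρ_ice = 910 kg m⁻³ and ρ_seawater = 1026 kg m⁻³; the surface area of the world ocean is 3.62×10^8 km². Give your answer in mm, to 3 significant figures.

≈ 3.25 mm

Brenith: 0.33 × 4.02×10^12 m³ × (910/1026) = 1.177×10^12 m³ of water.
Spread over 3.62×10^14 m² of ocean, Δh = 1.177×10^12 / 3.62×10^14 = 3.25×10^-3 m = 3.25 mm.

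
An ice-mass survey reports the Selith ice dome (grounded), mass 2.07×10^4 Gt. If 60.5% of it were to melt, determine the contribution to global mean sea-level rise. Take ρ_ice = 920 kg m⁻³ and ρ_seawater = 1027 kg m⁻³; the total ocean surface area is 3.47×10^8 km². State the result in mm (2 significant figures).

≈ 35 mm

Selith: 0.605 × 2.07×10^4 Gt = 1.252×10^16 kg; dividing by ρ_w = 1027 kg m⁻³ gives 1.219×10^13 m³ of water.
Spread over 3.47×10^14 m² of ocean, Δh = 1.219×10^13 / 3.47×10^14 = 0.0351 m = 35 mm.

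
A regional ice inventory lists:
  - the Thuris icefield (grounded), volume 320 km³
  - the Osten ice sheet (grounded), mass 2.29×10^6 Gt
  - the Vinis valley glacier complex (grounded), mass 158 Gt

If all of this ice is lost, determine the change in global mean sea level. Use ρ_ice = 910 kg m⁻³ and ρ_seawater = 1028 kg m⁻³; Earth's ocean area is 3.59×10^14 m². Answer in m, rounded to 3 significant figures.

Thuris: 320 km³ × (910/1028) = 283.3 km³ of water.
Osten: 2.29×10^6 Gt = 2.290×10^18 kg; dividing by ρ_w = 1028 kg m⁻³ gives 2.228×10^15 m³ of water.
Vinis: 158 Gt = 1.580×10^14 kg; dividing by ρ_w = 1028 kg m⁻³ gives 1.537×10^11 m³ of water.
Total added water ≈ 2.228×10^15 m³ over 3.59×10^14 m² → Δh = 6.21 m.

≈ 6.21 m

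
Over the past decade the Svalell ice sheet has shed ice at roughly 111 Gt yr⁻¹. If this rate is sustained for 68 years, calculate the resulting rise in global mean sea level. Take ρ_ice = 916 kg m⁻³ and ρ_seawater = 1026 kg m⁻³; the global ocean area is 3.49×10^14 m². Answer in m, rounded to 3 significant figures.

≈ 0.0211 m

Total mass lost = 111 Gt/yr × 68 yr = 7548 Gt = 7.548×10^15 kg.
ρ_w = 1026 kg m⁻³, so water volume = 7.548×10^15 / 1026 = 7.357×10^12 m³.
Δh = 7.357×10^12 / 3.49×10^14 = 0.0211 m.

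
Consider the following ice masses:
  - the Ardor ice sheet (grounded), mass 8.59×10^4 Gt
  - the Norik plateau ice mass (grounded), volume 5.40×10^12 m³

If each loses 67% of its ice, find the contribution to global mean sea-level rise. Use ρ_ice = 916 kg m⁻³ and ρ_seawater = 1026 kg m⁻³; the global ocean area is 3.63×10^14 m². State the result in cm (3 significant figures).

≈ 16.3 cm

Ardor: 0.67 × 8.59×10^4 Gt = 5.755×10^16 kg; dividing by ρ_w = 1026 kg m⁻³ gives 5.609×10^13 m³ of water.
Norik: 0.67 × 5.40×10^12 m³ × (916/1026) = 3.230×10^12 m³ of water.
Total added water ≈ 5.932×10^13 m³ over 3.63×10^14 m² → Δh = 0.163 m = 16.3 cm.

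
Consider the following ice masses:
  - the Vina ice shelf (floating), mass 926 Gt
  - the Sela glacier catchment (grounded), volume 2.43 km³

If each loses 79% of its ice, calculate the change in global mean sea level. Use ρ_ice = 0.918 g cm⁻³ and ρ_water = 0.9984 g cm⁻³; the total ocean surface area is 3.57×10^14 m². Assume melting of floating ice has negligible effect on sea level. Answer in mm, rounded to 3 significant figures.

≈ 4.94×10^-3 mm

The Vina ice shelf is floating and already displaces its own weight of water, so its melt adds essentially nothing to sea level.
Sela: 0.79 × 2.43 km³ × (918/998.4) = 1.765 km³ of water.
Total added water ≈ 1.765×10^9 m³ over 3.57×10^14 m² → Δh = 4.94×10^-6 m = 4.94×10^-3 mm.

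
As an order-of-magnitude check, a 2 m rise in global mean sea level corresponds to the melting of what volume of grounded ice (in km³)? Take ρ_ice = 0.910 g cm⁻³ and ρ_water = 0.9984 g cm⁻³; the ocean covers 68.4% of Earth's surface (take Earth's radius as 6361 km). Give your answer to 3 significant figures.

Required water volume = Δh × A = 2 m × 3.48×10^14 m² = 6.956×10^14 m³ = 6.956×10^5 km³.
Ice volume = water volume × ρ_w/ρ_ice = 6.956×10^5 × 998.4/910 = 7.63×10^5 km³.

≈ 7.63×10^5 km³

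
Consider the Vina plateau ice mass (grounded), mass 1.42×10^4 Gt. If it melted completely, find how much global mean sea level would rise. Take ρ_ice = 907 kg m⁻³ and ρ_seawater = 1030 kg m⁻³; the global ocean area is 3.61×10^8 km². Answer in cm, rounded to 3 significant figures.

≈ 3.82 cm

Vina: 1.42×10^4 Gt = 1.420×10^16 kg; dividing by ρ_w = 1030 kg m⁻³ gives 1.379×10^13 m³ of water.
Spread over 3.61×10^14 m² of ocean, Δh = 1.379×10^13 / 3.61×10^14 = 0.0382 m = 3.82 cm.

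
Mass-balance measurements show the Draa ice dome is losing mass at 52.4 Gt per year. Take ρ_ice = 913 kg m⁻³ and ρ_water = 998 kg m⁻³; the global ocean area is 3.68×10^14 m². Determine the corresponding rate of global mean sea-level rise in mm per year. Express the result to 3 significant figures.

≈ 0.143 mm/yr

ρ_w = 998 kg m⁻³. Annual water volume added = 52.4 Gt / ρ_w = 5.240×10^13 kg / 998 kg m⁻³ = 5.251×10^10 m³.
Δh per year = 5.251×10^10 / 3.68×10^14 = 1.43×10^-4 m = 0.143 mm.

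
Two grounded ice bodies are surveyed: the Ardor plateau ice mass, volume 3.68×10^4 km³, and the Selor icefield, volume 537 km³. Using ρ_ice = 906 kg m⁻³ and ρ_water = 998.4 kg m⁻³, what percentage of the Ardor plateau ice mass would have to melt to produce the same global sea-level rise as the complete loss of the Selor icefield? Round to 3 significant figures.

≈ 1.46 %

Equal sea-level rise means equal mass of meltwater, i.e. equal mass of ice lost.
Ice mass of Selor: 4.865×10^14 kg; ice mass of Ardor: 3.334×10^16 kg.
Fraction required = 4.865×10^14 / 3.334×10^16 = 0.0146 → 1.46 %.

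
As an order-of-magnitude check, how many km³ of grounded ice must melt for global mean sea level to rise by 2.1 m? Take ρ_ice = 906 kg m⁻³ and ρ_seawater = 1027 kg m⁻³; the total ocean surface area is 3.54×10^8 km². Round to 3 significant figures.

≈ 8.43×10^5 km³

Required water volume = Δh × A = 2.1 m × 3.54×10^14 m² = 7.434×10^14 m³ = 7.434×10^5 km³.
Ice volume = water volume × ρ_w/ρ_ice = 7.434×10^5 × 1027/906 = 8.43×10^5 km³.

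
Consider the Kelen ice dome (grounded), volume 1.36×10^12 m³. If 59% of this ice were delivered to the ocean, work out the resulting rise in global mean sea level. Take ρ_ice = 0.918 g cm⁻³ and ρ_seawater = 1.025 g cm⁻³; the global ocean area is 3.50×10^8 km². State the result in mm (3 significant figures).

Kelen: 0.59 × 1.36×10^12 m³ × (918/1025) = 7.186×10^11 m³ of water.
Spread over 3.50×10^14 m² of ocean, Δh = 7.186×10^11 / 3.50×10^14 = 2.05×10^-3 m = 2.05 mm.

≈ 2.05 mm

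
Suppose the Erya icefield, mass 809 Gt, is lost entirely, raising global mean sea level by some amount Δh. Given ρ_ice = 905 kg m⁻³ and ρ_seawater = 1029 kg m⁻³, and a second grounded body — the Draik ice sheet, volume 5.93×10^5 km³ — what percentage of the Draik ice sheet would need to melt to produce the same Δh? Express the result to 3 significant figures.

≈ 0.151 %

Equal sea-level rise means equal mass of meltwater, i.e. equal mass of ice lost.
Ice mass of Erya: 8.090×10^14 kg; ice mass of Draik: 5.367×10^17 kg.
Fraction required = 8.090×10^14 / 5.367×10^17 = 1.51×10^-3 → 0.151 %.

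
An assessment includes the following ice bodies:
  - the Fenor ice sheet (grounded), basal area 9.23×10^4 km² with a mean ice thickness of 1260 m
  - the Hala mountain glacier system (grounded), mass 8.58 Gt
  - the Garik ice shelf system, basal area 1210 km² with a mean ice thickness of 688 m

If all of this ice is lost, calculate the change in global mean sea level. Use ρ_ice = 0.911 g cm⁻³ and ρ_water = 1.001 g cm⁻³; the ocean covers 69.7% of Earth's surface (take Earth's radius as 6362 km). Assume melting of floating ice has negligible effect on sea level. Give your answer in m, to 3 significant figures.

Fenor: ice volume = 9.23×10^4 km² × 1260 m = 1.163×10^5 km³; 1.163×10^5 × (911/1001) = 1.058×10^5 km³ of water.
Hala: 8.58 Gt = 8.580×10^12 kg; dividing by ρ_w = 1.001 g cm⁻³ = 1001 kg m⁻³ gives 8.571×10^9 m³ of water.
The Garik ice shelf system is floating and already displaces its own weight of water, so its melt adds essentially nothing to sea level.
Total added water ≈ 1.059×10^14 m³ over 3.55×10^14 m² → Δh = 0.299 m.

≈ 0.299 m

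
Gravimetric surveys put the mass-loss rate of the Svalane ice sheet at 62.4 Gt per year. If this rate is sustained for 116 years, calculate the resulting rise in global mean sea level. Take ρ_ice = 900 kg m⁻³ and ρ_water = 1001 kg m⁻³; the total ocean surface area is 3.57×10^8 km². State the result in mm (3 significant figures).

Total mass lost = 62.4 Gt/yr × 116 yr = 7238 Gt = 7.238×10^15 kg.
ρ_w = 1001 kg m⁻³, so water volume = 7.238×10^15 / 1001 = 7.231×10^12 m³.
Δh = 7.231×10^12 / 3.57×10^14 = 0.0203 m = 20.3 mm.

≈ 20.3 mm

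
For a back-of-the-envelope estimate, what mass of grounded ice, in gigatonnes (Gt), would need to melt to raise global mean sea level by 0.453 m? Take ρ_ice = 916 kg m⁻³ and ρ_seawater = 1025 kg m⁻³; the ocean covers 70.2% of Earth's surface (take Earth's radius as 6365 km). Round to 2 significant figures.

≈ 1.7×10^5 Gt

Required water volume = Δh × A = 0.453 m × 3.57×10^14 m² = 1.619×10^14 m³.
ρ_w = 1025 kg m⁻³, so the mass of water = 1.619×10^14 m³ × 1025 kg m⁻³ = 1.659×10^17 kg = 1.7×10^5 Gt (and the same mass of ice, by conservation).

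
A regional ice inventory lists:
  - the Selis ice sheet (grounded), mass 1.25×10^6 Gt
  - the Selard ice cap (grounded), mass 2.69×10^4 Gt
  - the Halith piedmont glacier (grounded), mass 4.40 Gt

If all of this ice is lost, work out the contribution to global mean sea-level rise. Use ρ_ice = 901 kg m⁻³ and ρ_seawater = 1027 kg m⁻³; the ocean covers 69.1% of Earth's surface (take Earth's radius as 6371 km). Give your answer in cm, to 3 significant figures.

≈ 353 cm

Selis: 1.25×10^6 Gt = 1.250×10^18 kg; dividing by ρ_w = 1027 kg m⁻³ gives 1.217×10^15 m³ of water.
Selard: 2.69×10^4 Gt = 2.690×10^16 kg; dividing by ρ_w = 1027 kg m⁻³ gives 2.619×10^13 m³ of water.
Halith: 4.40 Gt = 4.400×10^12 kg; dividing by ρ_w = 1027 kg m⁻³ gives 4.284×10^9 m³ of water.
Total added water ≈ 1.243×10^15 m³ over 3.52×10^14 m² → Δh = 3.53 m = 353 cm.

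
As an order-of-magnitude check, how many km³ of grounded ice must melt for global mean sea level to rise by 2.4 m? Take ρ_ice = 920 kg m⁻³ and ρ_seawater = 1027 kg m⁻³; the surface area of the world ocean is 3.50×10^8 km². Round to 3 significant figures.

≈ 9.38×10^5 km³

Required water volume = Δh × A = 2.4 m × 3.50×10^14 m² = 8.400×10^14 m³ = 8.400×10^5 km³.
Ice volume = water volume × ρ_w/ρ_ice = 8.400×10^5 × 1027/920 = 9.38×10^5 km³.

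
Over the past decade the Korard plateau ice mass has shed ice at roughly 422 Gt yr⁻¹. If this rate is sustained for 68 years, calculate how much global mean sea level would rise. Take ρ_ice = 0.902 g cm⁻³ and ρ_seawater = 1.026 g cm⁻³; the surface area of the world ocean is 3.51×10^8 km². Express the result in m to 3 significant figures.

≈ 0.0797 m

Total mass lost = 422 Gt/yr × 68 yr = 2.870×10^4 Gt = 2.870×10^16 kg.
ρ_w = 1.026 g cm⁻³ = 1026 kg m⁻³, so water volume = 2.870×10^16 / 1026 = 2.797×10^13 m³.
Δh = 2.797×10^13 / 3.51×10^14 = 0.0797 m.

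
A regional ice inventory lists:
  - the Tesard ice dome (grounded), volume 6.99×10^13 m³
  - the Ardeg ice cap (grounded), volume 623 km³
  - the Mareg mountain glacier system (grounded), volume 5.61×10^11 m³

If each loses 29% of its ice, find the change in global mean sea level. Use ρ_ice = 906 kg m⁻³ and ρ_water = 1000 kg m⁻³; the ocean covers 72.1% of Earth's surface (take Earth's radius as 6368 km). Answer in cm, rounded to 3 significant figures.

Tesard: 0.29 × 6.99×10^13 m³ × (906/1000) = 1.837×10^13 m³ of water.
Ardeg: 0.29 × 623 km³ × (906/1000) = 163.7 km³ of water.
Mareg: 0.29 × 5.61×10^11 m³ × (906/1000) = 1.474×10^11 m³ of water.
Total added water ≈ 1.868×10^13 m³ over 3.67×10^14 m² → Δh = 0.0508 m = 5.08 cm.

≈ 5.08 cm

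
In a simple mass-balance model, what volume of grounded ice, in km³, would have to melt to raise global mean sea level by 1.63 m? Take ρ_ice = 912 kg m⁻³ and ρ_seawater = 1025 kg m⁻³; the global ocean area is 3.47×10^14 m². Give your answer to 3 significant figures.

Required water volume = Δh × A = 1.63 m × 3.47×10^14 m² = 5.656×10^14 m³ = 5.656×10^5 km³.
Ice volume = water volume × ρ_w/ρ_ice = 5.656×10^5 × 1025/912 = 6.36×10^5 km³.

≈ 6.36×10^5 km³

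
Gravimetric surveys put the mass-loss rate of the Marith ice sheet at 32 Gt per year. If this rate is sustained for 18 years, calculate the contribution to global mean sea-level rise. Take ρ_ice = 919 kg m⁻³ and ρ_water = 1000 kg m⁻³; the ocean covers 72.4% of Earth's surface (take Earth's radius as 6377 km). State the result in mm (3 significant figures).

≈ 1.56 mm

Total mass lost = 32 Gt/yr × 18 yr = 576.0 Gt = 5.760×10^14 kg.
ρ_w = 1000 kg m⁻³, so water volume = 5.760×10^14 / 1000 = 5.760×10^11 m³.
Δh = 5.760×10^11 / 3.70×10^14 = 1.56×10^-3 m = 1.56 mm.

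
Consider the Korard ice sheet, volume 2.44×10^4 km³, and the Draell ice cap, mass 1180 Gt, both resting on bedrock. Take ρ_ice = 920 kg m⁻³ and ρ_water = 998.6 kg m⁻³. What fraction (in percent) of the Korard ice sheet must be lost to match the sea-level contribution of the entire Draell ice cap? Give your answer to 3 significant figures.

≈ 5.26 %

Equal sea-level rise means equal mass of meltwater, i.e. equal mass of ice lost.
Ice mass of Draell: 1.180×10^15 kg; ice mass of Korard: 2.245×10^16 kg.
Fraction required = 1.180×10^15 / 2.245×10^16 = 0.0526 → 5.26 %.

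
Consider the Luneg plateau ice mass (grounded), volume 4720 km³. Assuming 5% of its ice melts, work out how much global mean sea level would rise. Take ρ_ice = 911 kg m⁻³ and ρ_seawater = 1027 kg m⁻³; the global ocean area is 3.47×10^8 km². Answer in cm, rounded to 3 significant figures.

Luneg: 0.05 × 4720 km³ × (911/1027) = 209.3 km³ of water.
Spread over 3.47×10^14 m² of ocean, Δh = 2.093×10^11 / 3.47×10^14 = 6.03×10^-4 m = 0.0603 cm.

≈ 0.0603 cm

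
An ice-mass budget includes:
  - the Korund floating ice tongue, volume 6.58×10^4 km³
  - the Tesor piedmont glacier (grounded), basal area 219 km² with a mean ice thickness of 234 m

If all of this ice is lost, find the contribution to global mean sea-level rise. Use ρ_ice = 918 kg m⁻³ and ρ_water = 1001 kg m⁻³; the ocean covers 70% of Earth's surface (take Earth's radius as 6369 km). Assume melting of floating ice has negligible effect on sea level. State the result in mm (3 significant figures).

The Korund floating ice tongue is floating and already displaces its own weight of water, so its melt adds essentially nothing to sea level.
Tesor: ice volume = 219 km² × 234 m = 51.25 km³; 51.25 × (918/1001) = 47.00 km³ of water.
Total added water ≈ 4.700×10^10 m³ over 3.57×10^14 m² → Δh = 1.32×10^-4 m = 0.132 mm.

≈ 0.132 mm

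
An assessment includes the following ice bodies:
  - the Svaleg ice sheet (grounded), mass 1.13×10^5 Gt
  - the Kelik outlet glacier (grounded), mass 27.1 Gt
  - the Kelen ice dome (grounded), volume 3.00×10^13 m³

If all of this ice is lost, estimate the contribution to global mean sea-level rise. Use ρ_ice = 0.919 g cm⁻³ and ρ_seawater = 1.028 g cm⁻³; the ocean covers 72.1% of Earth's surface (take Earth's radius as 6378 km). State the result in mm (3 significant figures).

Svaleg: 1.13×10^5 Gt = 1.130×10^17 kg; dividing by ρ_w = 1.028 g cm⁻³ = 1028 kg m⁻³ gives 1.099×10^14 m³ of water.
Kelik: 27.1 Gt = 2.710×10^13 kg; dividing by ρ_w = 1028 kg m⁻³ gives 2.636×10^10 m³ of water.
Kelen: 3.00×10^13 m³ × (919/1028) = 2.682×10^13 m³ of water.
Total added water ≈ 1.368×10^14 m³ over 3.69×10^14 m² → Δh = 0.371 m = 371 mm.

≈ 371 mm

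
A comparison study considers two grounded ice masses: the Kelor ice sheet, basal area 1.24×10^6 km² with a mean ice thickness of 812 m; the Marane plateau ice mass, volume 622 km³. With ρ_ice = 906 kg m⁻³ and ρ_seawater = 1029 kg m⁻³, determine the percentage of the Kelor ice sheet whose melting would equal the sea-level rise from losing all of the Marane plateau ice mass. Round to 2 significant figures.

Equal sea-level rise means equal mass of meltwater, i.e. equal mass of ice lost.
Ice mass of Marane: 5.635×10^14 kg; ice mass of Kelor: 9.122×10^17 kg.
Fraction required = 5.635×10^14 / 9.122×10^17 = 6.18×10^-4 → 0.062 %.

≈ 0.062 %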